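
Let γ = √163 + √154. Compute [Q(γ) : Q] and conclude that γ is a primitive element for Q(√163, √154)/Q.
[Q(γ) : Q] = 4 (equivalently, Q(γ) = Q(√163, √154))

Obviously Q(γ) ⊆ Q(√163, √154), and [Q(√163, √154):Q] = 4 (since 163, 154 are distinct squarefree integers > 1 with 25102 not a perfect square). To show equality we compute the minimal polynomial of γ. From γ = √163 + √154: γ^2 = 163 + 2√(25102) + 154 = 317 + 2√(25102), so γ^2 - 317 = 2√(25102); squaring, (γ^2 - 317)^2 = 4·25102, i.e. γ^4 - 634γ^2 + 100489 - 100408 = 0, i.e. γ^4 - 634γ^2 + 81 = 0. So γ is a root of x^4 - 634x^2 + 81. This polynomial is irreducible over Q: it has no rational root (each ±√163 ± √154 is irrational), and any factorization into two quadratics over Q would force √(25102) ∈ Q (pairing opposite roots) or √163, √154 ∈ Q (other pairings), all impossible. Hence [Q(γ):Q] = 4 = [Q(√163, √154):Q], so Q(γ) = Q(√163, √154).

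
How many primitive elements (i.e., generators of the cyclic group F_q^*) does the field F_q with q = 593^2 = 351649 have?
There are φ(351648) = 103680 primitive elements

F_q^* is cyclic of order q - 1 = 351648. A cyclic group of order m has exactly φ(m) generators. Here m = 351648 = 2^5 · 3^3 · 11 · 37, so the number of primitive elements is φ(351648) = 103680.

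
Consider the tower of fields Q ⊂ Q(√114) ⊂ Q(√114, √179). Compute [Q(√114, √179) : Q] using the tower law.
[Q(√114, √179) : Q] = 4

[Q(√114):Q] = 2 (min poly x^2 - 114, irreducible since 114 is squarefree > 1). For the top step, suppose √179 ∈ Q(√114), say √179 = c + d√114 with c, d ∈ Q. Squaring: 179 = c^2 + 114d^2 + 2cd√114. Since √114 ∉ Q this forces 2cd = 0. If d = 0 then √179 = c ∈ Q, contradicting 179 squarefree > 1. If c = 0 then 179 = 114d^2, so 114·179 = (114d)^2 is a perfect square in Q — but 114·179 = 20406 is not a perfect square (since 114 and 179 are distinct squarefree integers). Contradiction. Hence √179 ∉ Q(√114), so x^2 - 179 stays irreducible over Q(√114) and [Q(√114, √179) : Q(√114)] = 2. By the tower law, [Q(√114, √179) : Q] = 2 · 2 = 4.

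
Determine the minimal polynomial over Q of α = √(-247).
m_α(x) = x^2 + 247

α satisfies α^2 + 247 = 0, so x^2 + 247 annihilates α. Since d = -247 is squarefree and ≠ 1, it is not a perfect square in Q, so x^2 + 247 has no rational root and is therefore irreducible over Q (a degree-2 polynomial over a field is irreducible iff it has no root). Hence m_α(x) = x^2 + 247.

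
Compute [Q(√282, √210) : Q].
[Q(√282, √210) : Q] = 4

[Q(√282):Q] = 2 (min poly x^2 - 282, irreducible since 282 is squarefree > 1). For the top step, suppose √210 ∈ Q(√282), say √210 = c + d√282 with c, d ∈ Q. Squaring: 210 = c^2 + 282d^2 + 2cd√282. Since √282 ∉ Q this forces 2cd = 0. If d = 0 then √210 = c ∈ Q, contradicting 210 squarefree > 1. If c = 0 then 210 = 282d^2, so 282·210 = (282d)^2 is a perfect square in Q — but 282·210 = 59220 is not a perfect square (since 282 and 210 are distinct squarefree integers). Contradiction. Hence √210 ∉ Q(√282), so x^2 - 210 stays irreducible over Q(√282) and [Q(√282, √210) : Q(√282)] = 2. By the tower law, [Q(√282, √210) : Q] = 2 · 2 = 4.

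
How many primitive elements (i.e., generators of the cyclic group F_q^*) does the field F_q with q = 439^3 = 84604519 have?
There are φ(84604518) = 26516160 primitive elements

F_q^* is cyclic of order q - 1 = 84604518. A cyclic group of order m has exactly φ(m) generators. Here m = 84604518 = 2 · 3^2 · 31^2 · 67 · 73, so the number of primitive elements is φ(84604518) = 26516160.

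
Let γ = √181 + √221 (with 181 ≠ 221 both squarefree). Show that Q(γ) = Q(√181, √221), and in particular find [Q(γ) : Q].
[Q(γ) : Q] = 4 (equivalently, Q(γ) = Q(√181, √221))

Obviously Q(γ) ⊆ Q(√181, √221), and [Q(√181, √221):Q] = 4 (since 181, 221 are distinct squarefree integers > 1 with 40001 not a perfect square). To show equality we compute the minimal polynomial of γ. From γ = √181 + √221: γ^2 = 181 + 2√(40001) + 221 = 402 + 2√(40001), so γ^2 - 402 = 2√(40001); squaring, (γ^2 - 402)^2 = 4·40001, i.e. γ^4 - 804γ^2 + 161604 - 160004 = 0, i.e. γ^4 - 804γ^2 + 1600 = 0. So γ is a root of x^4 - 804x^2 + 1600. This polynomial is irreducible over Q: it has no rational root (each ±√181 ± √221 is irrational), and any factorization into two quadratics over Q would force √(40001) ∈ Q (pairing opposite roots) or √181, √221 ∈ Q (other pairings), all impossible. Hence [Q(γ):Q] = 4 = [Q(√181, √221):Q], so Q(γ) = Q(√181, √221).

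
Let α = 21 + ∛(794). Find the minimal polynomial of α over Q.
m_α(x) = x^3 - 63x^2 + 1323x - 10055

Set β = α - 21 = ∛(794), so β^3 = 794. Then (α - 21)^3 - 794 = 0, i.e. α is a root of g(x) = (x - 21)^3 - 794 = x^3 - 63x^2 + 1323x - 10055. Since g(x) = h(x - 21) where h(x) = x^3 - 794, and h is irreducible over Q (because 794 is not a perfect cube, so h has no rational root, and a monic cubic with no rational root is irreducible), g is also irreducible (irreducibility is preserved under the substitution x → x - 21). Hence m_α(x) = x^3 - 63x^2 + 1323x - 10055.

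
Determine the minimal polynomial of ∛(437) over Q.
m_α(x) = x^3 - 437

α satisfies α^3 = 437, so x^3 - 437 annihilates α. By the rational root test, a rational root p/q (in lowest terms) of x^3 - 437 would satisfy p^3 = 437 q^3, forcing q = 1 and p^3 = 437; but 437 is not a perfect cube, contradiction. A monic cubic over Q with no rational root is irreducible (any nontrivial factorization would include a linear factor). Hence x^3 - 437 is the minimal polynomial of α, and in particular [Q(α):Q] = 3.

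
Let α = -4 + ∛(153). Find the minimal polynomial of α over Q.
m_α(x) = x^3 + 12x^2 + 48x - 89

Set β = α + 4 = ∛(153), so β^3 = 153. Then (α + 4)^3 - 153 = 0, i.e. α is a root of g(x) = (x + 4)^3 - 153 = x^3 + 12x^2 + 48x - 89. Since g(x) = h(x + 4) where h(x) = x^3 - 153, and h is irreducible over Q (because 153 is not a perfect cube, so h has no rational root, and a monic cubic with no rational root is irreducible), g is also irreducible (irreducibility is preserved under the substitution x → x + 4). Hence m_α(x) = x^3 + 12x^2 + 48x - 89.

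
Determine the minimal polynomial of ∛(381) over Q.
m_α(x) = x^3 - 381

α satisfies α^3 = 381, so x^3 - 381 annihilates α. By the rational root test, a rational root p/q (in lowest terms) of x^3 - 381 would satisfy p^3 = 381 q^3, forcing q = 1 and p^3 = 381; but 381 is not a perfect cube, contradiction. A monic cubic over Q with no rational root is irreducible (any nontrivial factorization would include a linear factor). Hence x^3 - 381 is the minimal polynomial of α, and in particular [Q(α):Q] = 3.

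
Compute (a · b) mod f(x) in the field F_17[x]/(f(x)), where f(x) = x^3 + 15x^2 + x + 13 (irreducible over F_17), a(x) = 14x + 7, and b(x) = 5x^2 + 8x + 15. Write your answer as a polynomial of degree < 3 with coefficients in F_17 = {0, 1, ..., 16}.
a · b ≡ 15x^2 + 9x + 11 (mod f(x))

Multiply in F_17[x]: a(x)·b(x) = (14x + 7)·(5x^2 + 8x + 15) = 2x^3 + 11x^2 + 11x + 3. This has degree ≥ 3, so divide by f(x) over F_17: 2x^3 + 11x^2 + 11x + 3 = (2)·(x^3 + 15x^2 + x + 13) + (15x^2 + 9x + 11). Hence a·b ≡ 15x^2 + 9x + 11 (mod f). (F_17[x]/(f) is a field with 17^3 = 4913 elements since f is irreducible of degree 3.)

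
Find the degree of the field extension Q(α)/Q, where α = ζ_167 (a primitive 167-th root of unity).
[Q(α):Q] = 166

The minimal polynomial of ζ_167 over Q is the 167-th cyclotomic polynomial Φ_167(x), which is irreducible over Q and has degree φ(167) = 166. Hence [Q(α):Q] = φ(167) = 166.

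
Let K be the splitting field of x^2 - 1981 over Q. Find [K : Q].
[K : Q] = 2

f(x) = x^2 - 1981 factors as (x - √1981)(x + √1981). The splitting field is K = Q(√1981). Since 1981 is squarefree and > 1, it is not a perfect square, so x^2 - 1981 is irreducible over Q and [Q(√1981) : Q] = 2. Hence [K : Q] = 2.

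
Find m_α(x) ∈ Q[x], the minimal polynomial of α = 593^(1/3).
m_α(x) = x^3 - 593

α satisfies α^3 = 593, so x^3 - 593 annihilates α. By the rational root test, a rational root p/q (in lowest terms) of x^3 - 593 would satisfy p^3 = 593 q^3, forcing q = 1 and p^3 = 593; but 593 is not a perfect cube, contradiction. A monic cubic over Q with no rational root is irreducible (any nontrivial factorization would include a linear factor). Hence x^3 - 593 is the minimal polynomial of α, and in particular [Q(α):Q] = 3.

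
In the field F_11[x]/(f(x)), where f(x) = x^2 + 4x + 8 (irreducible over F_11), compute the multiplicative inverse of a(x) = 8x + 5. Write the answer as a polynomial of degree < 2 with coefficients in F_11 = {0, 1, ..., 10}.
a(x)^(-1) ≡ x + 2 (mod f(x))

Since f is irreducible over F_11, F_11[x]/(f) is a field and a(x) ≠ 0 has an inverse. Apply the extended Euclidean algorithm to f(x) and a(x) in F_11[x]: f(x) = (7x + 3)·a(x) + (4). The last nonzero remainder is the constant 4 = gcd(f, a) in F_11. Back-substituting through the division chain expresses 4 = s(x)·a(x) + t(x)·f(x) with s(x) ≡ 4x + 8 (mod f), so (4x + 8)·a(x) ≡ 4 (mod f). Multiplying by 4^(-1) ≡ 3 in F_11 gives a(x)^(-1) ≡ 3·(4x + 8) ≡ x + 2 (mod f). Check: (8x + 5)·(x + 2) = 8x^2 + 10x + 10 ≡ 1 (mod x^2 + 4x + 8).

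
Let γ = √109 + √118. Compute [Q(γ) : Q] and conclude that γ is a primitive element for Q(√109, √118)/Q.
[Q(γ) : Q] = 4 (equivalently, Q(γ) = Q(√109, √118))

Obviously Q(γ) ⊆ Q(√109, √118), and [Q(√109, √118):Q] = 4 (since 109, 118 are distinct squarefree integers > 1 with 12862 not a perfect square). To show equality we compute the minimal polynomial of γ. From γ = √109 + √118: γ^2 = 109 + 2√(12862) + 118 = 227 + 2√(12862), so γ^2 - 227 = 2√(12862); squaring, (γ^2 - 227)^2 = 4·12862, i.e. γ^4 - 454γ^2 + 51529 - 51448 = 0, i.e. γ^4 - 454γ^2 + 81 = 0. So γ is a root of x^4 - 454x^2 + 81. This polynomial is irreducible over Q: it has no rational root (each ±√109 ± √118 is irrational), and any factorization into two quadratics over Q would force √(12862) ∈ Q (pairing opposite roots) or √109, √118 ∈ Q (other pairings), all impossible. Hence [Q(γ):Q] = 4 = [Q(√109, √118):Q], so Q(γ) = Q(√109, √118).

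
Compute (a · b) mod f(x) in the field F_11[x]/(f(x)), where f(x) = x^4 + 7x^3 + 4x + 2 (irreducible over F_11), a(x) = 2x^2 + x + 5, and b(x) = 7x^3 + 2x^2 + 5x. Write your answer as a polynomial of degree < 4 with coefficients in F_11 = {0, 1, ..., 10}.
a · b ≡ 7x^3 + 3x^2 + 4x + 9 (mod f(x))

Multiply in F_11[x]: a(x)·b(x) = (2x^2 + x + 5)·(7x^3 + 2x^2 + 5x) = 3x^5 + 3x^3 + 4x^2 + 3x. This has degree ≥ 4, so divide by f(x) over F_11: 3x^5 + 3x^3 + 4x^2 + 3x = (3x + 1)·(x^4 + 7x^3 + 4x + 2) + (7x^3 + 3x^2 + 4x + 9). Hence a·b ≡ 7x^3 + 3x^2 + 4x + 9 (mod f). (F_11[x]/(f) is a field with 11^4 = 14641 elements since f is irreducible of degree 4.)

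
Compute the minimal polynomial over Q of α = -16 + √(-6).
m_α(x) = x^2 + 32x + 262

From α + 16 = √(-6), squaring gives (α + 16)^2 = -6, i.e. α^2 + 32α + 256 = -6, so α^2 + 32α + 262 = 0. The discriminant of x^2 + 32x + 262 is (32)^2 - 4·(262) = 1024 - 1048 = -24, and 4·(-6) is not a perfect square in Q since -6 is squarefree and ≠ 1. Hence x^2 + 32x + 262 is irreducible over Q and is the minimal polynomial of α.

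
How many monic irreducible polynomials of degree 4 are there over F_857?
There are 134853649788 monic irreducible polynomials of degree 4 over F_857

Each element of F_{857^4} that lies in no proper subfield is a root of exactly one monic irreducible of degree 4 over F_857, and each such polynomial has 4 distinct roots in F_{857^4}. By Möbius inversion the count is N_857(4) = (1/4) Σ_{d|4} μ(4/d) · 857^d = (1/4)(μ(4)·857^1 + μ(2)·857^2 + μ(1)·857^4) = 539414599152/4 = 134853649788.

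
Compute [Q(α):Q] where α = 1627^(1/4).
[Q(α):Q] = 4

α is a root of x^4 - 1627. By Eisenstein's criterion at the prime p = 1627 (which divides the constant term 1627 but p^2 = 2647129 does not, since 1627 is squarefree), x^4 - 1627 is irreducible over Q. Hence [Q(α):Q] = 4.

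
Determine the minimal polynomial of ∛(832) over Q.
m_α(x) = x^3 - 832

α satisfies α^3 = 832, so x^3 - 832 annihilates α. By the rational root test, a rational root p/q (in lowest terms) of x^3 - 832 would satisfy p^3 = 832 q^3, forcing q = 1 and p^3 = 832; but 832 is not a perfect cube, contradiction. A monic cubic over Q with no rational root is irreducible (any nontrivial factorization would include a linear factor). Hence x^3 - 832 is the minimal polynomial of α, and in particular [Q(α):Q] = 3.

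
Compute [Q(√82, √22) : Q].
[Q(√82, √22) : Q] = 4

[Q(√82):Q] = 2 (min poly x^2 - 82, irreducible since 82 is squarefree > 1). For the top step, suppose √22 ∈ Q(√82), say √22 = c + d√82 with c, d ∈ Q. Squaring: 22 = c^2 + 82d^2 + 2cd√82. Since √82 ∉ Q this forces 2cd = 0. If d = 0 then √22 = c ∈ Q, contradicting 22 squarefree > 1. If c = 0 then 22 = 82d^2, so 82·22 = (82d)^2 is a perfect square in Q — but 82·22 = 1804 is not a perfect square (since 82 and 22 are distinct squarefree integers). Contradiction. Hence √22 ∉ Q(√82), so x^2 - 22 stays irreducible over Q(√82) and [Q(√82, √22) : Q(√82)] = 2. By the tower law, [Q(√82, √22) : Q] = 2 · 2 = 4.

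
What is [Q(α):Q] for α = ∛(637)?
[Q(α):Q] = 3

The minimal polynomial of α is x^3 - 637, irreducible over Q since 637 is not a perfect cube (so x^3 - 637 has no rational root). Hence [Q(α):Q] = deg(m_α) = 3.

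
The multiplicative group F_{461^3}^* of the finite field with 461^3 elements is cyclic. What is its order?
|F_{461^3}^*| = 97972180

F_{461^3} has 461^3 = 97972181 elements; its multiplicative group consists of all nonzero elements, so |F_{461^3}^*| = 97972181 - 1 = 97972180. (It is cyclic since any finite subgroup of the multiplicative group of a field is cyclic.)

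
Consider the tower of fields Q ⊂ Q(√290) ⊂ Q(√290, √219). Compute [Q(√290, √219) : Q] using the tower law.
[Q(√290, √219) : Q] = 4

[Q(√290):Q] = 2 (min poly x^2 - 290, irreducible since 290 is squarefree > 1). For the top step, suppose √219 ∈ Q(√290), say √219 = c + d√290 with c, d ∈ Q. Squaring: 219 = c^2 + 290d^2 + 2cd√290. Since √290 ∉ Q this forces 2cd = 0. If d = 0 then √219 = c ∈ Q, contradicting 219 squarefree > 1. If c = 0 then 219 = 290d^2, so 290·219 = (290d)^2 is a perfect square in Q — but 290·219 = 63510 is not a perfect square (since 290 and 219 are distinct squarefree integers). Contradiction. Hence √219 ∉ Q(√290), so x^2 - 219 stays irreducible over Q(√290) and [Q(√290, √219) : Q(√290)] = 2. By the tower law, [Q(√290, √219) : Q] = 2 · 2 = 4.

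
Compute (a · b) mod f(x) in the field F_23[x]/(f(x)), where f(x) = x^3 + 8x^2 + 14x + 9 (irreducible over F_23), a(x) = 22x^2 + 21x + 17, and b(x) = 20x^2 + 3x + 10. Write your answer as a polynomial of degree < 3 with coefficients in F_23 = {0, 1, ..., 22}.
a · b ≡ 13x^2 + 22x + 14 (mod f(x))

Multiply in F_23[x]: a(x)·b(x) = (22x^2 + 21x + 17)·(20x^2 + 3x + 10) = 3x^4 + 3x^3 + 2x^2 + 8x + 9. This has degree ≥ 3, so divide by f(x) over F_23: 3x^4 + 3x^3 + 2x^2 + 8x + 9 = (3x + 2)·(x^3 + 8x^2 + 14x + 9) + (13x^2 + 22x + 14). Hence a·b ≡ 13x^2 + 22x + 14 (mod f). (F_23[x]/(f) is a field with 23^3 = 12167 elements since f is irreducible of degree 3.)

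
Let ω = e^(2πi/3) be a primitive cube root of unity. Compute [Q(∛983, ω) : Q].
[Q(∛983, ω) : Q] = 6

[Q(∛983):Q] = 3 (min poly x^3 - 983, irreducible since 983 is not a perfect cube). [Q(ω):Q] = 2 (min poly x^2 + x + 1). Since Q(∛983) ⊂ R and ω ∉ R, we have ω ∉ Q(∛983), so x^2 + x + 1 remains irreducible over Q(∛983) and [Q(∛983, ω) : Q(∛983)] = 2. By the tower law, [Q(∛983, ω) : Q] = 3 · 2 = 6. (In fact Q(∛983, ω) is the splitting field of x^3 - 983 over Q.)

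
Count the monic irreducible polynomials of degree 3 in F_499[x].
There are 41417000 monic irreducible polynomials of degree 3 over F_499

Each element of F_{499^3} that lies in no proper subfield is a root of exactly one monic irreducible of degree 3 over F_499, and each such polynomial has 3 distinct roots in F_{499^3}. By Möbius inversion the count is N_499(3) = (1/3) Σ_{d|3} μ(3/d) · 499^d = (1/3)(μ(3)·499^1 + μ(1)·499^3) = 124251000/3 = 41417000.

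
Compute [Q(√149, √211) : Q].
[Q(√149, √211) : Q] = 4

[Q(√149):Q] = 2 (min poly x^2 - 149, irreducible since 149 is squarefree > 1). For the top step, suppose √211 ∈ Q(√149), say √211 = c + d√149 with c, d ∈ Q. Squaring: 211 = c^2 + 149d^2 + 2cd√149. Since √149 ∉ Q this forces 2cd = 0. If d = 0 then √211 = c ∈ Q, contradicting 211 squarefree > 1. If c = 0 then 211 = 149d^2, so 149·211 = (149d)^2 is a perfect square in Q — but 149·211 = 31439 is not a perfect square (since 149 and 211 are distinct squarefree integers). Contradiction. Hence √211 ∉ Q(√149), so x^2 - 211 stays irreducible over Q(√149) and [Q(√149, √211) : Q(√149)] = 2. By the tower law, [Q(√149, √211) : Q] = 2 · 2 = 4.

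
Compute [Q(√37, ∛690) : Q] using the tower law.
[Q(√37, ∛690) : Q] = 6

Let L = Q(√37, ∛690). Since Q(√37) ⊂ L and [Q(√37):Q] = 2, the tower law gives 2 | [L:Q]. Likewise Q(∛690) ⊂ L with [Q(∛690):Q] = 3 (because 690 is not a perfect cube), so 3 | [L:Q]. As gcd(2,3) = 1, [L:Q] is divisible by 6. Conversely L is generated over Q by √37 and ∛690, so [L:Q] ≤ 2·3 = 6. Therefore [Q(√37, ∛690) : Q] = 6.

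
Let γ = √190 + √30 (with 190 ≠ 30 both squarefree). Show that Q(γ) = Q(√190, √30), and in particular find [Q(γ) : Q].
[Q(γ) : Q] = 4 (equivalently, Q(γ) = Q(√190, √30))

Obviously Q(γ) ⊆ Q(√190, √30), and [Q(√190, √30):Q] = 4 (since 190, 30 are distinct squarefree integers > 1 with 5700 not a perfect square). To show equality we compute the minimal polynomial of γ. From γ = √190 + √30: γ^2 = 190 + 2√(5700) + 30 = 220 + 2√(5700), so γ^2 - 220 = 2√(5700); squaring, (γ^2 - 220)^2 = 4·5700, i.e. γ^4 - 440γ^2 + 48400 - 22800 = 0, i.e. γ^4 - 440γ^2 + 25600 = 0. So γ is a root of x^4 - 440x^2 + 25600. This polynomial is irreducible over Q: it has no rational root (each ±√190 ± √30 is irrational), and any factorization into two quadratics over Q would force √(5700) ∈ Q (pairing opposite roots) or √190, √30 ∈ Q (other pairings), all impossible. Hence [Q(γ):Q] = 4 = [Q(√190, √30):Q], so Q(γ) = Q(√190, √30).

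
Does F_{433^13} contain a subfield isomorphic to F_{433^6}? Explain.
No: F_{433^6} is not a subfield of F_{433^13}

F_{p^m} embeds in F_{p^n} iff m | n. Here 6 ∤ 13 (since 13 = 2·6 + 1 with remainder 1 ≠ 0), so F_{433^6} is not a subfield of F_{433^13}. Equivalently: if it were, the tower law would give 6 = [F_{433^6}:F_433] dividing [F_{433^13}:F_433] = 13, contradiction.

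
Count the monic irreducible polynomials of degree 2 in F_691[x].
There are 238395 monic irreducible polynomials of degree 2 over F_691

Each element of F_{691^2} that lies in no proper subfield is a root of exactly one monic irreducible of degree 2 over F_691, and each such polynomial has 2 distinct roots in F_{691^2}. By Möbius inversion the count is N_691(2) = (1/2) Σ_{d|2} μ(2/d) · 691^d = (1/2)(μ(2)·691^1 + μ(1)·691^2) = 476790/2 = 238395.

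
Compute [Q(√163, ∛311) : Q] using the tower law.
[Q(√163, ∛311) : Q] = 6

Let L = Q(√163, ∛311). Since Q(√163) ⊂ L and [Q(√163):Q] = 2, the tower law gives 2 | [L:Q]. Likewise Q(∛311) ⊂ L with [Q(∛311):Q] = 3 (because 311 is not a perfect cube), so 3 | [L:Q]. As gcd(2,3) = 1, [L:Q] is divisible by 6. Conversely L is generated over Q by √163 and ∛311, so [L:Q] ≤ 2·3 = 6. Therefore [Q(√163, ∛311) : Q] = 6.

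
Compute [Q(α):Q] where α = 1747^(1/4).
[Q(α):Q] = 4

α is a root of x^4 - 1747. By Eisenstein's criterion at the prime p = 1747 (which divides the constant term 1747 but p^2 = 3052009 does not, since 1747 is squarefree), x^4 - 1747 is irreducible over Q. Hence [Q(α):Q] = 4.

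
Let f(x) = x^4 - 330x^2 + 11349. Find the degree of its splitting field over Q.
[K : Q] = 4

Solving the quadratic in x^2: x^2 = (330 ± √(330^2 - 4·11349))/2 = (330 ± √63504)/2 = (330 ± 252)/2, giving x^2 = 291 or x^2 = 39. So f(x) = (x^2 - 291)(x^2 - 39) and the roots of f are ±√291, ±√39. Hence the splitting field is K = Q(√291, √39). Since 291 and 39 are distinct squarefree integers > 1, their product 11349 is not a perfect square, so √39 ∉ Q(√291). By the tower law [K:Q] = [Q(√291,√39):Q(√291)] · [Q(√291):Q] = 2 · 2 = 4.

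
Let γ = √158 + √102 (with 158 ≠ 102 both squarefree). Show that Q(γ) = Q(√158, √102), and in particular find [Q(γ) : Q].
[Q(γ) : Q] = 4 (equivalently, Q(γ) = Q(√158, √102))

Obviously Q(γ) ⊆ Q(√158, √102), and [Q(√158, √102):Q] = 4 (since 158, 102 are distinct squarefree integers > 1 with 16116 not a perfect square). To show equality we compute the minimal polynomial of γ. From γ = √158 + √102: γ^2 = 158 + 2√(16116) + 102 = 260 + 2√(16116), so γ^2 - 260 = 2√(16116); squaring, (γ^2 - 260)^2 = 4·16116, i.e. γ^4 - 520γ^2 + 67600 - 64464 = 0, i.e. γ^4 - 520γ^2 + 3136 = 0. So γ is a root of x^4 - 520x^2 + 3136. This polynomial is irreducible over Q: it has no rational root (each ±√158 ± √102 is irrational), and any factorization into two quadratics over Q would force √(16116) ∈ Q (pairing opposite roots) or √158, √102 ∈ Q (other pairings), all impossible. Hence [Q(γ):Q] = 4 = [Q(√158, √102):Q], so Q(γ) = Q(√158, √102).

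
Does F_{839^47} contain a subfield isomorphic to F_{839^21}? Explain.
No: F_{839^21} is not a subfield of F_{839^47}

F_{p^m} embeds in F_{p^n} iff m | n. Here 21 ∤ 47 (since 47 = 2·21 + 5 with remainder 5 ≠ 0), so F_{839^21} is not a subfield of F_{839^47}. Equivalently: if it were, the tower law would give 21 = [F_{839^21}:F_839] dividing [F_{839^47}:F_839] = 47, contradiction.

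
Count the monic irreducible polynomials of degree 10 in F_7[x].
There are 28245840 monic irreducible polynomials of degree 10 over F_7

Each element of F_{7^10} that lies in no proper subfield is a root of exactly one monic irreducible of degree 10 over F_7, and each such polynomial has 10 distinct roots in F_{7^10}. By Möbius inversion the count is N_7(10) = (1/10) Σ_{d|10} μ(10/d) · 7^d = (1/10)(μ(10)·7^1 + μ(5)·7^2 + μ(2)·7^5 + μ(1)·7^10) = 282458400/10 = 28245840.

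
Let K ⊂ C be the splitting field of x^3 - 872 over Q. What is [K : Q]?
[K : Q] = 6

The roots of x^3 - 872 are ∛872, ω∛872, ω^2∛872 where ω = e^(2πi/3) is a primitive cube root of unity, so K = Q(∛872, ω). Now [Q(∛872):Q] = 3 (since 872 is not a perfect cube, x^3 - 872 is irreducible) and [Q(ω):Q] = 2. Both 2 and 3 divide [K:Q], and [K:Q] ≤ 3·2 = 6, so [K:Q] = 6. (Equivalently: Q(∛872) ⊂ R but ω ∉ R, so [K : Q(∛872)] = 2.)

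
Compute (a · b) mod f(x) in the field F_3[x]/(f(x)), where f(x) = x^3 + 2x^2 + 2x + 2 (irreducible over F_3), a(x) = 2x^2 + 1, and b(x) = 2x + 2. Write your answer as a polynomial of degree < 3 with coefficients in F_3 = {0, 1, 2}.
a · b ≡ 2x^2 (mod f(x))

Multiply in F_3[x]: a(x)·b(x) = (2x^2 + 1)·(2x + 2) = x^3 + x^2 + 2x + 2. This has degree ≥ 3, so divide by f(x) over F_3: x^3 + x^2 + 2x + 2 = (1)·(x^3 + 2x^2 + 2x + 2) + (2x^2). Hence a·b ≡ 2x^2 (mod f). (F_3[x]/(f) is a field with 3^3 = 27 elements since f is irreducible of degree 3.)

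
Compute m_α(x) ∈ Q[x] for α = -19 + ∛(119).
m_α(x) = x^3 + 57x^2 + 1083x + 6740

Set β = α + 19 = ∛(119), so β^3 = 119. Then (α + 19)^3 - 119 = 0, i.e. α is a root of g(x) = (x + 19)^3 - 119 = x^3 + 57x^2 + 1083x + 6740. Since g(x) = h(x + 19) where h(x) = x^3 - 119, and h is irreducible over Q (because 119 is not a perfect cube, so h has no rational root, and a monic cubic with no rational root is irreducible), g is also irreducible (irreducibility is preserved under the substitution x → x + 19). Hence m_α(x) = x^3 + 57x^2 + 1083x + 6740.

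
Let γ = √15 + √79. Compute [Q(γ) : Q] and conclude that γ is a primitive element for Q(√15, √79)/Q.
[Q(γ) : Q] = 4 (equivalently, Q(γ) = Q(√15, √79))

Obviously Q(γ) ⊆ Q(√15, √79), and [Q(√15, √79):Q] = 4 (since 15, 79 are distinct squarefree integers > 1 with 1185 not a perfect square). To show equality we compute the minimal polynomial of γ. From γ = √15 + √79: γ^2 = 15 + 2√(1185) + 79 = 94 + 2√(1185), so γ^2 - 94 = 2√(1185); squaring, (γ^2 - 94)^2 = 4·1185, i.e. γ^4 - 188γ^2 + 8836 - 4740 = 0, i.e. γ^4 - 188γ^2 + 4096 = 0. So γ is a root of x^4 - 188x^2 + 4096. This polynomial is irreducible over Q: it has no rational root (each ±√15 ± √79 is irrational), and any factorization into two quadratics over Q would force √(1185) ∈ Q (pairing opposite roots) or √15, √79 ∈ Q (other pairings), all impossible. Hence [Q(γ):Q] = 4 = [Q(√15, √79):Q], so Q(γ) = Q(√15, √79).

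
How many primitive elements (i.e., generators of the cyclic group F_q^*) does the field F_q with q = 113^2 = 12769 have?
There are φ(12768) = 3456 primitive elements

F_q^* is cyclic of order q - 1 = 12768. A cyclic group of order m has exactly φ(m) generators. Here m = 12768 = 2^5 · 3 · 7 · 19, so the number of primitive elements is φ(12768) = 3456.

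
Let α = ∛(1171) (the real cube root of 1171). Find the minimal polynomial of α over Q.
m_α(x) = x^3 - 1171

α satisfies α^3 = 1171, so x^3 - 1171 annihilates α. By the rational root test, a rational root p/q (in lowest terms) of x^3 - 1171 would satisfy p^3 = 1171 q^3, forcing q = 1 and p^3 = 1171; but 1171 is not a perfect cube, contradiction. A monic cubic over Q with no rational root is irreducible (any nontrivial factorization would include a linear factor). Hence x^3 - 1171 is the minimal polynomial of α, and in particular [Q(α):Q] = 3.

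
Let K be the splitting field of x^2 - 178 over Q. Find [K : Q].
[K : Q] = 2

f(x) = x^2 - 178 factors as (x - √178)(x + √178). The splitting field is K = Q(√178). Since 178 is squarefree and > 1, it is not a perfect square, so x^2 - 178 is irreducible over Q and [Q(√178) : Q] = 2. Hence [K : Q] = 2.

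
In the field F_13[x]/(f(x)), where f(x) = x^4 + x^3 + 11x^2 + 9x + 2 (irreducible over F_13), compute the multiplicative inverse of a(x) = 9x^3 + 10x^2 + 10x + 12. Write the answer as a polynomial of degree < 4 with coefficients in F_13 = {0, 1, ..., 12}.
a(x)^(-1) ≡ 9x^3 + 5x^2 + 11x + 7 (mod f(x))

Since f is irreducible over F_13, F_13[x]/(f) is a field and a(x) ≠ 0 has an inverse. Apply the extended Euclidean algorithm to f(x) and a(x) in F_13[x]: f(x) = (3x + 4)·a(x) + (6x^2 + 11x + 6);  a(x) = (8x)·(6x^2 + 11x + 6) + (x + 12);  (6x^2 + 11x + 6) = (6x + 4)·(x + 12) + (10). The last nonzero remainder is the constant 10 = gcd(f, a) in F_13. Back-substituting through the division chain expresses 10 = s(x)·a(x) + t(x)·f(x) with s(x) ≡ 12x^3 + 11x^2 + 6x + 5 (mod f), so (12x^3 + 11x^2 + 6x + 5)·a(x) ≡ 10 (mod f). Multiplying by 10^(-1) ≡ 4 in F_13 gives a(x)^(-1) ≡ 4·(12x^3 + 11x^2 + 6x + 5) ≡ 9x^3 + 5x^2 + 11x + 7 (mod f). Check: (9x^3 + 10x^2 + 10x + 12)·(9x^3 + 5x^2 + 11x + 7) = 3x^6 + 5x^5 + 5x^4 + 6x^3 + 6x^2 + 7x + 6 ≡ 1 (mod x^4 + x^3 + 11x^2 + 9x + 2).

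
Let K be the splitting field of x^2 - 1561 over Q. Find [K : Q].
[K : Q] = 2

f(x) = x^2 - 1561 factors as (x - √1561)(x + √1561). The splitting field is K = Q(√1561). Since 1561 is squarefree and > 1, it is not a perfect square, so x^2 - 1561 is irreducible over Q and [Q(√1561) : Q] = 2. Hence [K : Q] = 2.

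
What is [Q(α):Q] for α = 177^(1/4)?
[Q(α):Q] = 4

α is a root of x^4 - 177. By Eisenstein's criterion at the prime p = 3 (which divides the constant term 177 but p^2 = 9 does not, since 177 is squarefree), x^4 - 177 is irreducible over Q. Hence [Q(α):Q] = 4.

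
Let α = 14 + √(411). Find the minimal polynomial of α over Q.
m_α(x) = x^2 - 28x - 215

From α - 14 = √(411), squaring gives (α - 14)^2 = 411, i.e. α^2 - 28α + 196 = 411, so α^2 - 28α - 215 = 0. The discriminant of x^2 - 28x - 215 is (-28)^2 - 4·(-215) = 784 + 860 = 1644, and 4·(411) is not a perfect square in Q since 411 is squarefree and ≠ 1. Hence x^2 - 28x - 215 is irreducible over Q and is the minimal polynomial of α.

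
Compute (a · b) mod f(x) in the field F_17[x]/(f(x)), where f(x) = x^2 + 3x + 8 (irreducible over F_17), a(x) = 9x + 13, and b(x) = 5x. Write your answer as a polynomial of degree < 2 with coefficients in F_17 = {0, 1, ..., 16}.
a · b ≡ 15x + 14 (mod f(x))

Multiply in F_17[x]: a(x)·b(x) = (9x + 13)·(5x) = 11x^2 + 14x. This has degree ≥ 2, so divide by f(x) over F_17: 11x^2 + 14x = (11)·(x^2 + 3x + 8) + (15x + 14). Hence a·b ≡ 15x + 14 (mod f). (F_17[x]/(f) is a field with 17^2 = 289 elements since f is irreducible of degree 2.)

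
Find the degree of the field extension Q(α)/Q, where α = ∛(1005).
[Q(α):Q] = 3

The minimal polynomial of α is x^3 - 1005, irreducible over Q since 1005 is not a perfect cube (so x^3 - 1005 has no rational root). Hence [Q(α):Q] = deg(m_α) = 3.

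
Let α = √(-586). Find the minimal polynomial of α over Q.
m_α(x) = x^2 + 586

α satisfies α^2 + 586 = 0, so x^2 + 586 annihilates α. Since d = -586 is squarefree and ≠ 1, it is not a perfect square in Q, so x^2 + 586 has no rational root and is therefore irreducible over Q (a degree-2 polynomial over a field is irreducible iff it has no root). Hence m_α(x) = x^2 + 586.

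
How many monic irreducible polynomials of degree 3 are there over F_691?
There are 109979560 monic irreducible polynomials of degree 3 over F_691

Each element of F_{691^3} that lies in no proper subfield is a root of exactly one monic irreducible of degree 3 over F_691, and each such polynomial has 3 distinct roots in F_{691^3}. By Möbius inversion the count is N_691(3) = (1/3) Σ_{d|3} μ(3/d) · 691^d = (1/3)(μ(3)·691^1 + μ(1)·691^3) = 329938680/3 = 109979560.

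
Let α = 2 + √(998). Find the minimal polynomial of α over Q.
m_α(x) = x^2 - 4x - 994

From α - 2 = √(998), squaring gives (α - 2)^2 = 998, i.e. α^2 - 4α + 4 = 998, so α^2 - 4α - 994 = 0. The discriminant of x^2 - 4x - 994 is (-4)^2 - 4·(-994) = 16 + 3976 = 3992, and 4·(998) is not a perfect square in Q since 998 is squarefree and ≠ 1. Hence x^2 - 4x - 994 is irreducible over Q and is the minimal polynomial of α.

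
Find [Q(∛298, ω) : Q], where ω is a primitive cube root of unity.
[Q(∛298, ω) : Q] = 6

[Q(∛298):Q] = 3 (min poly x^3 - 298, irreducible since 298 is not a perfect cube). [Q(ω):Q] = 2 (min poly x^2 + x + 1). Since Q(∛298) ⊂ R and ω ∉ R, we have ω ∉ Q(∛298), so x^2 + x + 1 remains irreducible over Q(∛298) and [Q(∛298, ω) : Q(∛298)] = 2. By the tower law, [Q(∛298, ω) : Q] = 3 · 2 = 6. (In fact Q(∛298, ω) is the splitting field of x^3 - 298 over Q.)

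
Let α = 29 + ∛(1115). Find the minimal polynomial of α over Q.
m_α(x) = x^3 - 87x^2 + 2523x - 25504

Set β = α - 29 = ∛(1115), so β^3 = 1115. Then (α - 29)^3 - 1115 = 0, i.e. α is a root of g(x) = (x - 29)^3 - 1115 = x^3 - 87x^2 + 2523x - 25504. Since g(x) = h(x - 29) where h(x) = x^3 - 1115, and h is irreducible over Q (because 1115 is not a perfect cube, so h has no rational root, and a monic cubic with no rational root is irreducible), g is also irreducible (irreducibility is preserved under the substitution x → x - 29). Hence m_α(x) = x^3 - 87x^2 + 2523x - 25504.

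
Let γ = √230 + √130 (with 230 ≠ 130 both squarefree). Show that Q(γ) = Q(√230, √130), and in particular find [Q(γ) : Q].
[Q(γ) : Q] = 4 (equivalently, Q(γ) = Q(√230, √130))

Obviously Q(γ) ⊆ Q(√230, √130), and [Q(√230, √130):Q] = 4 (since 230, 130 are distinct squarefree integers > 1 with 29900 not a perfect square). To show equality we compute the minimal polynomial of γ. From γ = √230 + √130: γ^2 = 230 + 2√(29900) + 130 = 360 + 2√(29900), so γ^2 - 360 = 2√(29900); squaring, (γ^2 - 360)^2 = 4·29900, i.e. γ^4 - 720γ^2 + 129600 - 119600 = 0, i.e. γ^4 - 720γ^2 + 10000 = 0. So γ is a root of x^4 - 720x^2 + 10000. This polynomial is irreducible over Q: it has no rational root (each ±√230 ± √130 is irrational), and any factorization into two quadratics over Q would force √(29900) ∈ Q (pairing opposite roots) or √230, √130 ∈ Q (other pairings), all impossible. Hence [Q(γ):Q] = 4 = [Q(√230, √130):Q], so Q(γ) = Q(√230, √130).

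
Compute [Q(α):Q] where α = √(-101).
[Q(α):Q] = 2

[Q(α):Q] equals the degree of the minimal polynomial of α. Here α^2 = -101 and x^2 + 101 is irreducible (d = -101 is squarefree, ≠ 1, hence not a square), so deg(m_α) = 2. Thus [Q(α):Q] = 2.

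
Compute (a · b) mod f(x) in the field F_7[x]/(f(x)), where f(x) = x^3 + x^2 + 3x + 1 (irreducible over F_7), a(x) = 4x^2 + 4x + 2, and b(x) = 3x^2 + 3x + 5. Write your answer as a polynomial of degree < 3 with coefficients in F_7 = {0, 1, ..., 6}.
a · b ≡ 4x^2 + 6x + 5 (mod f(x))

Multiply in F_7[x]: a(x)·b(x) = (4x^2 + 4x + 2)·(3x^2 + 3x + 5) = 5x^4 + 3x^3 + 3x^2 + 5x + 3. This has degree ≥ 3, so divide by f(x) over F_7: 5x^4 + 3x^3 + 3x^2 + 5x + 3 = (5x + 5)·(x^3 + x^2 + 3x + 1) + (4x^2 + 6x + 5). Hence a·b ≡ 4x^2 + 6x + 5 (mod f). (F_7[x]/(f) is a field with 7^3 = 343 elements since f is irreducible of degree 3.)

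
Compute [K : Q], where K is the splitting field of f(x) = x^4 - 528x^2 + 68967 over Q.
[K : Q] = 4

Solving the quadratic in x^2: x^2 = (528 ± √(528^2 - 4·68967))/2 = (528 ± √2916)/2 = (528 ± 54)/2, giving x^2 = 237 or x^2 = 291. So f(x) = (x^2 - 237)(x^2 - 291) and the roots of f are ±√237, ±√291. Hence the splitting field is K = Q(√237, √291). Since 237 and 291 are distinct squarefree integers > 1, their product 68967 is not a perfect square, so √291 ∉ Q(√237). By the tower law [K:Q] = [Q(√237,√291):Q(√237)] · [Q(√237):Q] = 2 · 2 = 4.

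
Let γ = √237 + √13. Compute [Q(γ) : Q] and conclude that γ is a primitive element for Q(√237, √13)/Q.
[Q(γ) : Q] = 4 (equivalently, Q(γ) = Q(√237, √13))

Obviously Q(γ) ⊆ Q(√237, √13), and [Q(√237, √13):Q] = 4 (since 237, 13 are distinct squarefree integers > 1 with 3081 not a perfect square). To show equality we compute the minimal polynomial of γ. From γ = √237 + √13: γ^2 = 237 + 2√(3081) + 13 = 250 + 2√(3081), so γ^2 - 250 = 2√(3081); squaring, (γ^2 - 250)^2 = 4·3081, i.e. γ^4 - 500γ^2 + 62500 - 12324 = 0, i.e. γ^4 - 500γ^2 + 50176 = 0. So γ is a root of x^4 - 500x^2 + 50176. This polynomial is irreducible over Q: it has no rational root (each ±√237 ± √13 is irrational), and any factorization into two quadratics over Q would force √(3081) ∈ Q (pairing opposite roots) or √237, √13 ∈ Q (other pairings), all impossible. Hence [Q(γ):Q] = 4 = [Q(√237, √13):Q], so Q(γ) = Q(√237, √13).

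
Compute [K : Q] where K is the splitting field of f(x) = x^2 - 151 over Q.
[K : Q] = 2

f(x) = x^2 - 151 factors as (x - √151)(x + √151). The splitting field is K = Q(√151). Since 151 is squarefree and > 1, it is not a perfect square, so x^2 - 151 is irreducible over Q and [Q(√151) : Q] = 2. Hence [K : Q] = 2.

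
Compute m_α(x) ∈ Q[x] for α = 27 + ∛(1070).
m_α(x) = x^3 - 81x^2 + 2187x - 20753

Set β = α - 27 = ∛(1070), so β^3 = 1070. Then (α - 27)^3 - 1070 = 0, i.e. α is a root of g(x) = (x - 27)^3 - 1070 = x^3 - 81x^2 + 2187x - 20753. Since g(x) = h(x - 27) where h(x) = x^3 - 1070, and h is irreducible over Q (because 1070 is not a perfect cube, so h has no rational root, and a monic cubic with no rational root is irreducible), g is also irreducible (irreducibility is preserved under the substitution x → x - 27). Hence m_α(x) = x^3 - 81x^2 + 2187x - 20753.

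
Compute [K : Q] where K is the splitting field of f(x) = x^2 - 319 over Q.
[K : Q] = 2

f(x) = x^2 - 319 factors as (x - √319)(x + √319). The splitting field is K = Q(√319). Since 319 is squarefree and > 1, it is not a perfect square, so x^2 - 319 is irreducible over Q and [Q(√319) : Q] = 2. Hence [K : Q] = 2.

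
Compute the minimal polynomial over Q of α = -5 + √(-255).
m_α(x) = x^2 + 10x + 280

From α + 5 = √(-255), squaring gives (α + 5)^2 = -255, i.e. α^2 + 10α + 25 = -255, so α^2 + 10α + 280 = 0. The discriminant of x^2 + 10x + 280 is (10)^2 - 4·(280) = 100 - 1120 = -1020, and 4·(-255) is not a perfect square in Q since -255 is squarefree and ≠ 1. Hence x^2 + 10x + 280 is irreducible over Q and is the minimal polynomial of α.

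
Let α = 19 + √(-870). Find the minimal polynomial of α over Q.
m_α(x) = x^2 - 38x + 1231

From α - 19 = √(-870), squaring gives (α - 19)^2 = -870, i.e. α^2 - 38α + 361 = -870, so α^2 - 38α + 1231 = 0. The discriminant of x^2 - 38x + 1231 is (-38)^2 - 4·(1231) = 1444 - 4924 = -3480, and 4·(-870) is not a perfect square in Q since -870 is squarefree and ≠ 1. Hence x^2 - 38x + 1231 is irreducible over Q and is the minimal polynomial of α.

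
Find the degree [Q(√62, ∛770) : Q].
[Q(√62, ∛770) : Q] = 6

Let L = Q(√62, ∛770). Since Q(√62) ⊂ L and [Q(√62):Q] = 2, the tower law gives 2 | [L:Q]. Likewise Q(∛770) ⊂ L with [Q(∛770):Q] = 3 (because 770 is not a perfect cube), so 3 | [L:Q]. As gcd(2,3) = 1, [L:Q] is divisible by 6. Conversely L is generated over Q by √62 and ∛770, so [L:Q] ≤ 2·3 = 6. Therefore [Q(√62, ∛770) : Q] = 6.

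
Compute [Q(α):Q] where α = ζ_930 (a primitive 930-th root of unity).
[Q(α):Q] = 240

The minimal polynomial of ζ_930 over Q is the 930-th cyclotomic polynomial Φ_930(x), which is irreducible over Q and has degree φ(930) = 240. Hence [Q(α):Q] = φ(930) = 240.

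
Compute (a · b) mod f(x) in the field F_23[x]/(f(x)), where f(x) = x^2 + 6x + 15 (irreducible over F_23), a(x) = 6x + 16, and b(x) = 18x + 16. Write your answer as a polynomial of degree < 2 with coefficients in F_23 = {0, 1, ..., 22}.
a · b ≡ 12x + 16 (mod f(x))

Multiply in F_23[x]: a(x)·b(x) = (6x + 16)·(18x + 16) = 16x^2 + 16x + 3. This has degree ≥ 2, so divide by f(x) over F_23: 16x^2 + 16x + 3 = (16)·(x^2 + 6x + 15) + (12x + 16). Hence a·b ≡ 12x + 16 (mod f). (F_23[x]/(f) is a field with 23^2 = 529 elements since f is irreducible of degree 2.)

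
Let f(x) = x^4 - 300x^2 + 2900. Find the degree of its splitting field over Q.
[K : Q] = 4

Solving the quadratic in x^2: x^2 = (300 ± √(300^2 - 4·2900))/2 = (300 ± √78400)/2 = (300 ± 280)/2, giving x^2 = 10 or x^2 = 290. So f(x) = (x^2 - 10)(x^2 - 290) and the roots of f are ±√10, ±√290. Hence the splitting field is K = Q(√10, √290). Since 10 and 290 are distinct squarefree integers > 1, their product 2900 is not a perfect square, so √290 ∉ Q(√10). By the tower law [K:Q] = [Q(√10,√290):Q(√10)] · [Q(√10):Q] = 2 · 2 = 4.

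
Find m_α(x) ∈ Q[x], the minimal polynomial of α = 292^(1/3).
m_α(x) = x^3 - 292

α satisfies α^3 = 292, so x^3 - 292 annihilates α. By the rational root test, a rational root p/q (in lowest terms) of x^3 - 292 would satisfy p^3 = 292 q^3, forcing q = 1 and p^3 = 292; but 292 is not a perfect cube, contradiction. A monic cubic over Q with no rational root is irreducible (any nontrivial factorization would include a linear factor). Hence x^3 - 292 is the minimal polynomial of α, and in particular [Q(α):Q] = 3.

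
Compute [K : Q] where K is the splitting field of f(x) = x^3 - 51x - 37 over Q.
[K : Q] = 6

By the rational root test, any rational root of the monic integer polynomial f(x) = x^3 - 51x - 37 must be an integer dividing the constant term -37, i.e. one of ±{1, 37}. Evaluating: f(1) = -87, f(-1) = 13, f(37) = 48729, f(-37) = -48803; none is 0, so f has no rational root and is therefore irreducible over Q (a cubic with no linear factor over a field is irreducible). For an irreducible cubic, the Galois group is A_3 or S_3 according as the discriminant disc(f) = -4a^3 - 27b^2 = -4·(-51)^3 - 27·(-37)^2 = 493641 is or is not a square in Q. Here disc(f) = 493641 is not a perfect square in Q, so the Galois group of f over Q is not contained in A_3 and must be all of S_3. The splitting field has degree |S_3| = 6 over Q, so [K : Q] = 6.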